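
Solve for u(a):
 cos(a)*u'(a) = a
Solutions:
 u(a) = C1 + Integral(a/cos(a), a)


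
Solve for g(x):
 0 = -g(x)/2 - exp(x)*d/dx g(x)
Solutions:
 g(x) = C1*exp(exp(-x)/2)


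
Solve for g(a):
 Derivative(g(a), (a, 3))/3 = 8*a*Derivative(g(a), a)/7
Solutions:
 g(a) = C1 + Integral(C2*airyai(2*3^(1/3)*7^(2/3)*a/7) + C3*airybi(2*3^(1/3)*7^(2/3)*a/7), a)


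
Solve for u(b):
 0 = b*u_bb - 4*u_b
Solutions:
 u(b) = C1 + C2*b^5


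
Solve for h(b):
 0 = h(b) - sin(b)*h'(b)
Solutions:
 h(b) = C1*sqrt(cos(b) - 1)/sqrt(cos(b) + 1)


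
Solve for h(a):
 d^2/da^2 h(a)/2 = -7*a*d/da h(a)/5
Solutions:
 h(a) = C1 + C2*erf(sqrt(35)*a/5)


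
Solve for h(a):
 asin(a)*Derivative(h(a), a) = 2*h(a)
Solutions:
 h(a) = C1*exp(2*Integral(1/asin(a), a))


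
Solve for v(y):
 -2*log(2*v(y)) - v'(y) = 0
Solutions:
 Integral(1/(log(_y) + log(2)), (_y, v(y)))/2 = C1 - y


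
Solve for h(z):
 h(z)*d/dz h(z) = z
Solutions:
 h(z) = -sqrt(C1 + z^2)
 h(z) = sqrt(C1 + z^2)


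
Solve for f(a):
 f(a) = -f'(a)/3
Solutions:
 f(a) = C1*exp(-3*a)


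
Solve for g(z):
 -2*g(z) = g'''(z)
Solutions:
 g(z) = C3*exp(-2^(1/3)*z) + (C1*sin(2^(1/3)*sqrt(3)*z/2) + C2*cos(2^(1/3)*sqrt(3)*z/2))*exp(2^(1/3)*z/2)


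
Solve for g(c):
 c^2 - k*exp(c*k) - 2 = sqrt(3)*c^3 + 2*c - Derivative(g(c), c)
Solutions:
 g(c) = C1 + sqrt(3)*c^4/4 - c^3/3 + c^2 + 2*c + exp(c*k)


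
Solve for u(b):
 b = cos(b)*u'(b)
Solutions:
 u(b) = C1 + Integral(b/cos(b), b)


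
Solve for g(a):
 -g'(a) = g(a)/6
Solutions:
 g(a) = C1*exp(-a/6)


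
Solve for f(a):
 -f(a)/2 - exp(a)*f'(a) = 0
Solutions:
 f(a) = C1*exp(exp(-a)/2)


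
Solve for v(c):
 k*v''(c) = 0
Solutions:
 v(c) = C1 + C2*c


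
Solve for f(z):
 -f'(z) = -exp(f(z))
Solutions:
 f(z) = log(-1/(C1 + z))


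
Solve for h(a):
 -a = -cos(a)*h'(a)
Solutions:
 h(a) = C1 + Integral(a/cos(a), a)


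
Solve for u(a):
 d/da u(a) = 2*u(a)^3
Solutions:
 u(a) = -sqrt(2)*sqrt(-1/(C1 + 2*a))/2
 u(a) = sqrt(2)*sqrt(-1/(C1 + 2*a))/2


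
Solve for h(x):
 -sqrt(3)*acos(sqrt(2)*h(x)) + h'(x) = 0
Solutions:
 Integral(1/acos(sqrt(2)*_y), (_y, h(x))) = C1 + sqrt(3)*x


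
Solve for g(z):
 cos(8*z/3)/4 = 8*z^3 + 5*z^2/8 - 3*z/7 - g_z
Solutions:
 g(z) = C1 + 2*z^4 + 5*z^3/24 - 3*z^2/14 - 3*sin(8*z/3)/32


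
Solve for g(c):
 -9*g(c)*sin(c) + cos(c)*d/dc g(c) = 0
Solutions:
 g(c) = C1/cos(c)^9


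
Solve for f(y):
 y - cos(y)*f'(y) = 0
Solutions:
 f(y) = C1 + Integral(y/cos(y), y)


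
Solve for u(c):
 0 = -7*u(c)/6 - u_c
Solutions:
 u(c) = C1*exp(-7*c/6)


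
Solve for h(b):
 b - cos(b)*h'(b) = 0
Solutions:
 h(b) = C1 + Integral(b/cos(b), b)


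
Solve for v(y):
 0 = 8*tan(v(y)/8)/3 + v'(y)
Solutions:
 v(y) = -8*asin(C1*exp(-y/3)) + 8*pi
 v(y) = 8*asin(C1*exp(-y/3))


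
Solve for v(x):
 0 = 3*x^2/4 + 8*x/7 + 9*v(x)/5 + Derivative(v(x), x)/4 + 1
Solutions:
 v(x) = C1*exp(-36*x/5) - 5*x^2/12 - 785*x/1512 - 26315/54432


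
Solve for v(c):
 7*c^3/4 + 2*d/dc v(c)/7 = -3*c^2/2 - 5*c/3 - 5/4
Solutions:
 v(c) = C1 - 49*c^4/32 - 7*c^3/4 - 35*c^2/12 - 35*c/8


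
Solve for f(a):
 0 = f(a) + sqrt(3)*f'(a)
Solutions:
 f(a) = C1*exp(-sqrt(3)*a/3)


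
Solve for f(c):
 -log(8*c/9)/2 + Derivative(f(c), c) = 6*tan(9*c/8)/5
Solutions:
 f(c) = C1 + c*log(c)/2 - c*log(3) - c/2 + 3*c*log(2)/2 - 16*log(cos(9*c/8))/15


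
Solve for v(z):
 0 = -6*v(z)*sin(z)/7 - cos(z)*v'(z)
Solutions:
 v(z) = C1*cos(z)^(6/7)


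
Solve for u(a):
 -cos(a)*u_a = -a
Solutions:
 u(a) = C1 + Integral(a/cos(a), a)


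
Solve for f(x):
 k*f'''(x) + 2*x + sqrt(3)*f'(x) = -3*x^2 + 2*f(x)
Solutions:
 f(x) = C1*exp(x*(-3^(2/3)*(sqrt((9 + sqrt(3)/k)/k^2) - 3/k)^(1/3) + 3^(5/6)/(k*(sqrt((9 + sqrt(3)/k)/k^2) - 3/k)^(1/3)))/3) + C2*exp(x*(3^(2/3)*(sqrt((9 + sqrt(3)/k)/k^2) - 3/k)^(1/3)/6 - 3^(1/6)*I*(sqrt((9 + sqrt(3)/k)/k^2) - 3/k)^(1/3)/2 + 2*sqrt(3)/(k*(-3^(2/3) + 3*3^(1/6)*I)*(sqrt((9 + sqrt(3)/k)/k^2) - 3/k)^(1/3)))) + C3*exp(x*(3^(2/3)*(sqrt((9 + sqrt(3)/k)/k^2) - 3/k)^(1/3)/6 + 3^(1/6)*I*(sqrt((9 + sqrt(3)/k)/k^2) - 3/k)^(1/3)/2 - 2*sqrt(3)/(k*(3^(2/3) + 3*3^(1/6)*I)*(sqrt((9 + sqrt(3)/k)/k^2) - 3/k)^(1/3)))) + 3*x^2/2 + x + 3*sqrt(3)*x/2 + sqrt(3)/2 + 9/4


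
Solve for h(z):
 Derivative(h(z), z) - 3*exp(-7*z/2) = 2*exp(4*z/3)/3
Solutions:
 h(z) = C1 + exp(4*z/3)/2 - 6*exp(-7*z/2)/7


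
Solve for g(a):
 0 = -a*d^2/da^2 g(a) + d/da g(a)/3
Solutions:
 g(a) = C1 + C2*a^(4/3)


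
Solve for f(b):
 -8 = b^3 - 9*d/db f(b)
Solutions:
 f(b) = C1 + b^4/36 + 8*b/9


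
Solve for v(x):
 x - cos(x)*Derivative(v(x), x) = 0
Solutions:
 v(x) = C1 + Integral(x/cos(x), x)


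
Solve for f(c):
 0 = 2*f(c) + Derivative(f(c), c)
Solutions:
 f(c) = C1*exp(-2*c)


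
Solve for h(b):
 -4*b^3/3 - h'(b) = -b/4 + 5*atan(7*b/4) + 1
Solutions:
 h(b) = C1 - b^4/3 + b^2/8 - 5*b*atan(7*b/4) - b + 10*log(49*b^2 + 16)/7


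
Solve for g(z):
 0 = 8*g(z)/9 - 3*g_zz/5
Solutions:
 g(z) = C1*exp(-2*sqrt(30)*z/9) + C2*exp(2*sqrt(30)*z/9)


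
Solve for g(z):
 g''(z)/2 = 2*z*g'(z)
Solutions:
 g(z) = C1 + C2*erfi(sqrt(2)*z)


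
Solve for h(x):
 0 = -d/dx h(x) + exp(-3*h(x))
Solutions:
 h(x) = log(C1 + 3*x)/3
 h(x) = log((-3^(1/3) - 3^(5/6)*I)*(C1 + x)^(1/3)/2)
 h(x) = log((-3^(1/3) + 3^(5/6)*I)*(C1 + x)^(1/3)/2)


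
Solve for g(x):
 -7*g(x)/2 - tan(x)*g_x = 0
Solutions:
 g(x) = C1/sin(x)^(7/2)


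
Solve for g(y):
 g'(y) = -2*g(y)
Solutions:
 g(y) = C1*exp(-2*y)


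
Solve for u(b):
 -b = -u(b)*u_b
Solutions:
 u(b) = -sqrt(C1 + b^2)
 u(b) = sqrt(C1 + b^2)


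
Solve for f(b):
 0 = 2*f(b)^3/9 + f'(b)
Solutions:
 f(b) = -3*sqrt(2)*sqrt(-1/(C1 - 2*b))/2
 f(b) = 3*sqrt(2)*sqrt(-1/(C1 - 2*b))/2


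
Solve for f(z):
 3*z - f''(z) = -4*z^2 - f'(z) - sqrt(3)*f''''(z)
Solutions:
 f(z) = C1 + C2*exp(z*(2*6^(1/3)/(sqrt(81 - 4*sqrt(3)) + 9)^(1/3) + 2^(2/3)*3^(1/6)*(sqrt(81 - 4*sqrt(3)) + 9)^(1/3))/12)*sin(z*(-6^(2/3)*(sqrt(81 - 4*sqrt(3)) + 9)^(1/3) + 2*2^(1/3)*3^(5/6)/(sqrt(81 - 4*sqrt(3)) + 9)^(1/3))/12) + C3*exp(z*(2*6^(1/3)/(sqrt(81 - 4*sqrt(3)) + 9)^(1/3) + 2^(2/3)*3^(1/6)*(sqrt(81 - 4*sqrt(3)) + 9)^(1/3))/12)*cos(z*(-6^(2/3)*(sqrt(81 - 4*sqrt(3)) + 9)^(1/3) + 2*2^(1/3)*3^(5/6)/(sqrt(81 - 4*sqrt(3)) + 9)^(1/3))/12) + C4*exp(-z*(2*6^(1/3)/(sqrt(81 - 4*sqrt(3)) + 9)^(1/3) + 2^(2/3)*3^(1/6)*(sqrt(81 - 4*sqrt(3)) + 9)^(1/3))/6) - 4*z^3/3 - 11*z^2/2 - 11*z


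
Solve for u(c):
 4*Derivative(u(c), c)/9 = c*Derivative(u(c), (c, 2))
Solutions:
 u(c) = C1 + C2*c^(13/9)


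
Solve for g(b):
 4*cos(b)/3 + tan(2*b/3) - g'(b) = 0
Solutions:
 g(b) = C1 - 3*log(cos(2*b/3))/2 + 4*sin(b)/3


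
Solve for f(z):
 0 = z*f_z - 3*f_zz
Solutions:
 f(z) = C1 + C2*erfi(sqrt(6)*z/6)


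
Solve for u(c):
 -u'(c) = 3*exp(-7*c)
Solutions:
 u(c) = C1 + 3*exp(-7*c)/7


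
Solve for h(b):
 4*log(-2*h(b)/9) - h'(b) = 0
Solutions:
 -Integral(1/(log(-_y) - 2*log(3) + log(2)), (_y, h(b)))/4 = C1 - b


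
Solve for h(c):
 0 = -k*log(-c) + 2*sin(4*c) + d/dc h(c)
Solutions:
 h(c) = C1 + c*k*(log(-c) - 1) + cos(4*c)/2


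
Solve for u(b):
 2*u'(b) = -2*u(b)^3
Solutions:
 u(b) = -sqrt(2)*sqrt(-1/(C1 - b))/2
 u(b) = sqrt(2)*sqrt(-1/(C1 - b))/2


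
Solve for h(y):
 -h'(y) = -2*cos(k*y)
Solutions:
 h(y) = C1 + 2*sin(k*y)/k


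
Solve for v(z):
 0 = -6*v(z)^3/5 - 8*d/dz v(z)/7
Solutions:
 v(z) = -sqrt(10)*sqrt(-1/(C1 - 21*z))
 v(z) = sqrt(10)*sqrt(-1/(C1 - 21*z))


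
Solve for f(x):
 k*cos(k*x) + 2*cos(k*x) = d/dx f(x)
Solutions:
 f(x) = C1 + sin(k*x) + 2*sin(k*x)/k


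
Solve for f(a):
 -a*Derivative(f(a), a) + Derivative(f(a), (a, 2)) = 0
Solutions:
 f(a) = C1 + C2*erfi(sqrt(2)*a/2)


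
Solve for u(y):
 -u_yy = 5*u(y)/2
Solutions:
 u(y) = C1*sin(sqrt(10)*y/2) + C2*cos(sqrt(10)*y/2)


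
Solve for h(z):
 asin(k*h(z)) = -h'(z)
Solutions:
 Integral(1/asin(_y*k), (_y, h(z))) = C1 - z


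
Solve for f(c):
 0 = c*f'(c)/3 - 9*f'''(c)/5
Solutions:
 f(c) = C1 + Integral(C2*airyai(5^(1/3)*c/3) + C3*airybi(5^(1/3)*c/3), c)


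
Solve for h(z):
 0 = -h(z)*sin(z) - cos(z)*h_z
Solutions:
 h(z) = C1*cos(z)


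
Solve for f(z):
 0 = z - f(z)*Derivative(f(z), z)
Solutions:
 f(z) = -sqrt(C1 + z^2)
 f(z) = sqrt(C1 + z^2)


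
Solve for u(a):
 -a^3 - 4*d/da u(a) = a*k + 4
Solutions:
 u(a) = C1 - a^4/16 - a^2*k/8 - a


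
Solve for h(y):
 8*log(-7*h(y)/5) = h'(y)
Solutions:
 -Integral(1/(log(-_y) - log(5) + log(7)), (_y, h(y)))/8 = C1 - y


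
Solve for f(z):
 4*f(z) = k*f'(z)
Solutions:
 f(z) = C1*exp(4*z/k)


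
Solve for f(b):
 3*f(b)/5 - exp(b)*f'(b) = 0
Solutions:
 f(b) = C1*exp(-3*exp(-b)/5)


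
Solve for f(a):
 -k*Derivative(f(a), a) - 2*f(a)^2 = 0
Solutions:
 f(a) = k/(C1*k + 2*a)


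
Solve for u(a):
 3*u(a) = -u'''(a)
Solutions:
 u(a) = C3*exp(-3^(1/3)*a) + (C1*sin(3^(5/6)*a/2) + C2*cos(3^(5/6)*a/2))*exp(3^(1/3)*a/2)


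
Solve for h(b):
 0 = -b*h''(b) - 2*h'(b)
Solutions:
 h(b) = C1 + C2/b


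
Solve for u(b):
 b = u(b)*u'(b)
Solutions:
 u(b) = -sqrt(C1 + b^2)
 u(b) = sqrt(C1 + b^2)


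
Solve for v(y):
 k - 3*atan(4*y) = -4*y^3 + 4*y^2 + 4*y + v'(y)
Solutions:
 v(y) = C1 + k*y + y^4 - 4*y^3/3 - 2*y^2 - 3*y*atan(4*y) + 3*log(16*y^2 + 1)/8


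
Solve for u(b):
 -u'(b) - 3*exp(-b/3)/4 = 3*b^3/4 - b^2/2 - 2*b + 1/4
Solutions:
 u(b) = C1 - 3*b^4/16 + b^3/6 + b^2 - b/4 + 9*exp(-b/3)/4


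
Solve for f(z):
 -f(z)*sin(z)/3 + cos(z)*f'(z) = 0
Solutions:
 f(z) = C1/cos(z)^(1/3)


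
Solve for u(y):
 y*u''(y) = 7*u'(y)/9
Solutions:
 u(y) = C1 + C2*y^(16/9)


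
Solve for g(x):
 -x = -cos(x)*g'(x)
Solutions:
 g(x) = C1 + Integral(x/cos(x), x)


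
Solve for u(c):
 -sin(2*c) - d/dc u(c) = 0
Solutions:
 u(c) = C1 + cos(2*c)/2


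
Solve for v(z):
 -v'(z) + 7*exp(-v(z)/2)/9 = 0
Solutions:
 v(z) = 2*log(C1 + 7*z/18)


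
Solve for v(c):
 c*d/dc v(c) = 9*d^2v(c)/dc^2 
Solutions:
 v(c) = C1 + C2*erfi(sqrt(2)*c/6)


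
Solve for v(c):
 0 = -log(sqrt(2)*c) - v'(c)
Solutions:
 v(c) = C1 - c*log(c) - c*log(2)/2 + c


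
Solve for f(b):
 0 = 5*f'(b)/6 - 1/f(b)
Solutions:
 f(b) = -sqrt(C1 + 60*b)/5
 f(b) = sqrt(C1 + 60*b)/5


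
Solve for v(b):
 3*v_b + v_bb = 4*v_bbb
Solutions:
 v(b) = C1 + C2*exp(-3*b/4) + C3*exp(b)


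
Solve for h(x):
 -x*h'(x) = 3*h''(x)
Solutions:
 h(x) = C1 + C2*erf(sqrt(6)*x/6)


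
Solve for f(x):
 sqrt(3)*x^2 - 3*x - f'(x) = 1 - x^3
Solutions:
 f(x) = C1 + x^4/4 + sqrt(3)*x^3/3 - 3*x^2/2 - x


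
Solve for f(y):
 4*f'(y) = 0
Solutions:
 f(y) = C1


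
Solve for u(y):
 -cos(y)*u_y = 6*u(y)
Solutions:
 u(y) = C1*(sin(y)^3 - 3*sin(y)^2 + 3*sin(y) - 1)/(sin(y)^3 + 3*sin(y)^2 + 3*sin(y) + 1)


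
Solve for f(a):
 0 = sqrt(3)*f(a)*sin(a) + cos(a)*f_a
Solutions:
 f(a) = C1*cos(a)^(sqrt(3))


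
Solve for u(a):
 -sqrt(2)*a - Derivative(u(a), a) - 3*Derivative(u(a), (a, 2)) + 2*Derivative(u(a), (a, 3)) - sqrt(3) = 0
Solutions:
 u(a) = C1 + C2*exp(a*(3 - sqrt(17))/4) + C3*exp(a*(3 + sqrt(17))/4) - sqrt(2)*a^2/2 - sqrt(3)*a + 3*sqrt(2)*a


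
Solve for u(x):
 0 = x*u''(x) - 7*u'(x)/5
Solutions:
 u(x) = C1 + C2*x^(12/5)


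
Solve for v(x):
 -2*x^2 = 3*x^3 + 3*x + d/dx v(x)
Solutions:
 v(x) = C1 - 3*x^4/4 - 2*x^3/3 - 3*x^2/2


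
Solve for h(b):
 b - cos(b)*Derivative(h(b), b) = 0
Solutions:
 h(b) = C1 + Integral(b/cos(b), b)


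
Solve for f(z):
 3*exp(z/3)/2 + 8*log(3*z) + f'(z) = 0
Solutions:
 f(z) = C1 - 8*z*log(z) + 8*z*(1 - log(3)) - 9*exp(z/3)/2


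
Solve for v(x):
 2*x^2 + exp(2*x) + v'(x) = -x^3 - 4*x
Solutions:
 v(x) = C1 - x^4/4 - 2*x^3/3 - 2*x^2 - exp(2*x)/2


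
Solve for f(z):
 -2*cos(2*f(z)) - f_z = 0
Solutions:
 f(z) = -asin((C1 + exp(8*z))/(C1 - exp(8*z)))/2 + pi/2
 f(z) = asin((C1 + exp(8*z))/(C1 - exp(8*z)))/2


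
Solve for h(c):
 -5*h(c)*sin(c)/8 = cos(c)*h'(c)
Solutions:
 h(c) = C1*cos(c)^(5/8)


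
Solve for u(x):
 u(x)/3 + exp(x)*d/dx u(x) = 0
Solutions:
 u(x) = C1*exp(exp(-x)/3)


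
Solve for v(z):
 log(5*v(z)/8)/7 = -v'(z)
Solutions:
 -7*Integral(1/(-log(_y) - log(5) + 3*log(2)), (_y, v(z))) = C1 - z


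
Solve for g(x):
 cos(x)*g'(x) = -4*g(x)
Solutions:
 g(x) = C1*(sin(x)^2 - 2*sin(x) + 1)/(sin(x)^2 + 2*sin(x) + 1)


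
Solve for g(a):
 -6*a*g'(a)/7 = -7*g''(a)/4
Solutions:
 g(a) = C1 + C2*erfi(2*sqrt(3)*a/7)


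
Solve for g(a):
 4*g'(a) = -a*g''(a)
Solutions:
 g(a) = C1 + C2/a^3


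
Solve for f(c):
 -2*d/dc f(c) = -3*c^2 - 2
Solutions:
 f(c) = C1 + c^3/2 + c


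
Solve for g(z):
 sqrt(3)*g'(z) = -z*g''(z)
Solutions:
 g(z) = C1 + C2*z^(1 - sqrt(3))


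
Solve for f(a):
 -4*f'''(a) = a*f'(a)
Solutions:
 f(a) = C1 + Integral(C2*airyai(-2^(1/3)*a/2) + C3*airybi(-2^(1/3)*a/2), a)


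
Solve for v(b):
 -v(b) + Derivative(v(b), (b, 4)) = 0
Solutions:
 v(b) = C1*exp(-b) + C2*exp(b) + C3*sin(b) + C4*cos(b)


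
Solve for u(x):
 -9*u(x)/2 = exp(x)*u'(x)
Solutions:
 u(x) = C1*exp(9*exp(-x)/2)


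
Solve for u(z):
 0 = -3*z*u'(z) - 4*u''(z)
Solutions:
 u(z) = C1 + C2*erf(sqrt(6)*z/4)


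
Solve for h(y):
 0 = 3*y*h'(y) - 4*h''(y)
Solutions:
 h(y) = C1 + C2*erfi(sqrt(6)*y/4)


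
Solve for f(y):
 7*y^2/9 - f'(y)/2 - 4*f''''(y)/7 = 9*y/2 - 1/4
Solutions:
 f(y) = C1 + C4*exp(-7^(1/3)*y/2) + 14*y^3/27 - 9*y^2/2 + y/2 + (C2*sin(sqrt(3)*7^(1/3)*y/4) + C3*cos(sqrt(3)*7^(1/3)*y/4))*exp(7^(1/3)*y/4)


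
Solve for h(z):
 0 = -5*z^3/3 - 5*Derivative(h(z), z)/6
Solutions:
 h(z) = C1 - z^4/2


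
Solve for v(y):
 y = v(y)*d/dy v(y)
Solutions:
 v(y) = -sqrt(C1 + y^2)
 v(y) = sqrt(C1 + y^2)


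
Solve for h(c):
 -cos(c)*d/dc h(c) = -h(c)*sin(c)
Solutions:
 h(c) = C1/cos(c)


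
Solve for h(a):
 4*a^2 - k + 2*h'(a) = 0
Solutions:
 h(a) = C1 - 2*a^3/3 + a*k/2


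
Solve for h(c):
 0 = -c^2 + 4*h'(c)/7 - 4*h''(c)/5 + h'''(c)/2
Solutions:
 h(c) = C1 + 7*c^3/12 + 49*c^2/20 + 1519*c/400 + (C2*sin(2*sqrt(154)*c/35) + C3*cos(2*sqrt(154)*c/35))*exp(4*c/5)


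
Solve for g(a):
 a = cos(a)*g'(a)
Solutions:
 g(a) = C1 + Integral(a/cos(a), a)


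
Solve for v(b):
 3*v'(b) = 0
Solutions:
 v(b) = C1


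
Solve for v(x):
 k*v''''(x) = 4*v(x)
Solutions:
 v(x) = C1*exp(-sqrt(2)*x*(1/k)^(1/4)) + C2*exp(sqrt(2)*x*(1/k)^(1/4)) + C3*exp(-sqrt(2)*I*x*(1/k)^(1/4)) + C4*exp(sqrt(2)*I*x*(1/k)^(1/4))


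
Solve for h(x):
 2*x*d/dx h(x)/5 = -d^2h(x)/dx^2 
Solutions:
 h(x) = C1 + C2*erf(sqrt(5)*x/5)


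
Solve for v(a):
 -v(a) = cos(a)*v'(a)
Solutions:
 v(a) = C1*sqrt(sin(a) - 1)/sqrt(sin(a) + 1)


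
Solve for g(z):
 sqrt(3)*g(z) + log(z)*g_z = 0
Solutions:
 g(z) = C1*exp(-sqrt(3)*li(z))


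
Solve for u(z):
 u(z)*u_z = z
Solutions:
 u(z) = -sqrt(C1 + z^2)
 u(z) = sqrt(C1 + z^2)


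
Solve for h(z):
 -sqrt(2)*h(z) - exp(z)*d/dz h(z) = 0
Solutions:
 h(z) = C1*exp(sqrt(2)*exp(-z))


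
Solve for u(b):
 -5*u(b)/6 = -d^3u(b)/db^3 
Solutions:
 u(b) = C3*exp(5^(1/3)*6^(2/3)*b/6) + (C1*sin(2^(2/3)*3^(1/6)*5^(1/3)*b/4) + C2*cos(2^(2/3)*3^(1/6)*5^(1/3)*b/4))*exp(-5^(1/3)*6^(2/3)*b/12)


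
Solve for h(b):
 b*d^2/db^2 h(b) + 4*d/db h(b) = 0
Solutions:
 h(b) = C1 + C2/b^3


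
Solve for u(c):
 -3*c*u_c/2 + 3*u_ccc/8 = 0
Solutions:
 u(c) = C1 + Integral(C2*airyai(2^(2/3)*c) + C3*airybi(2^(2/3)*c), c)


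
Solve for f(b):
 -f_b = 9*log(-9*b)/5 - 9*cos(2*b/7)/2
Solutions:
 f(b) = C1 - 9*b*log(-b)/5 - 18*b*log(3)/5 + 9*b/5 + 63*sin(2*b/7)/4


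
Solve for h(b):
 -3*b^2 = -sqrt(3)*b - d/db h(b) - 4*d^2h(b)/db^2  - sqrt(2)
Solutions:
 h(b) = C1 + C2*exp(-b/4) + b^3 - 12*b^2 - sqrt(3)*b^2/2 - sqrt(2)*b + 4*sqrt(3)*b + 96*b


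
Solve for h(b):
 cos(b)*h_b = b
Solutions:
 h(b) = C1 + Integral(b/cos(b), b)


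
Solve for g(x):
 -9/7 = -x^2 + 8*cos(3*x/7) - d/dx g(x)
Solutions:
 g(x) = C1 - x^3/3 + 9*x/7 + 56*sin(3*x/7)/3


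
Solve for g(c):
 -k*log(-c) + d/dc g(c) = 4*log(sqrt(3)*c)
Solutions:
 g(c) = C1 + c*(k + 4)*log(c) + c*(-k + I*pi*k - 4 + 2*log(3))


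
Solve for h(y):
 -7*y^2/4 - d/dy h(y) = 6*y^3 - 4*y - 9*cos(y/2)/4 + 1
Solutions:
 h(y) = C1 - 3*y^4/2 - 7*y^3/12 + 2*y^2 - y + 9*sin(y/2)/2


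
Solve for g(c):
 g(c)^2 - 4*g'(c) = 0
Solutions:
 g(c) = -4/(C1 + c)


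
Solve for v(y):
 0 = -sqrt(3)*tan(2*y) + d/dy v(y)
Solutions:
 v(y) = C1 - sqrt(3)*log(cos(2*y))/2


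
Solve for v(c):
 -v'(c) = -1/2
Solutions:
 v(c) = C1 + c/2


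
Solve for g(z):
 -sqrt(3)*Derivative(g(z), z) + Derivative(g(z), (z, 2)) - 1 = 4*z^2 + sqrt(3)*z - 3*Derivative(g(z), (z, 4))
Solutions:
 g(z) = C1 + C2*exp(-2^(1/3)*3^(1/6)*z*(-6/(27 + sqrt(741))^(1/3) + 2^(1/3)*3^(2/3)*(27 + sqrt(741))^(1/3))/36)*sin(z*(2*18^(1/3)/(27 + sqrt(741))^(1/3) + 12^(1/3)*(27 + sqrt(741))^(1/3))/12) + C3*exp(-2^(1/3)*3^(1/6)*z*(-6/(27 + sqrt(741))^(1/3) + 2^(1/3)*3^(2/3)*(27 + sqrt(741))^(1/3))/36)*cos(z*(2*18^(1/3)/(27 + sqrt(741))^(1/3) + 12^(1/3)*(27 + sqrt(741))^(1/3))/12) + C4*exp(2^(1/3)*3^(1/6)*z*(-6/(27 + sqrt(741))^(1/3) + 2^(1/3)*3^(2/3)*(27 + sqrt(741))^(1/3))/18) - 4*sqrt(3)*z^3/9 - 11*z^2/6 - 14*sqrt(3)*z/9


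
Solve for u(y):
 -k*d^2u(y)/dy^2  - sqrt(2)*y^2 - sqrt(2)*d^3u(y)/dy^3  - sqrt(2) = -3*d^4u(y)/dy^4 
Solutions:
 u(y) = C1 + C2*y + C3*exp(sqrt(2)*y*(1 - sqrt(6*k + 1))/6) + C4*exp(sqrt(2)*y*(sqrt(6*k + 1) + 1)/6) - sqrt(2)*y^4/(12*k) + sqrt(2)*y^2*(-1/2 - 3/k - 2/k^2)/k + 2*y^3/(3*k^2)


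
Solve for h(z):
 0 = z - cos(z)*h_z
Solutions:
 h(z) = C1 + Integral(z/cos(z), z)


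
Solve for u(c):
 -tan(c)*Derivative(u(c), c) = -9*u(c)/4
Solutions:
 u(c) = C1*sin(c)^(9/4)


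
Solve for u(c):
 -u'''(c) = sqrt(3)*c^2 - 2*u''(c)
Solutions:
 u(c) = C1 + C2*c + C3*exp(2*c) + sqrt(3)*c^4/24 + sqrt(3)*c^3/12 + sqrt(3)*c^2/8


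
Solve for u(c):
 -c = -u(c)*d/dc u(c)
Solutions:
 u(c) = -sqrt(C1 + c^2)
 u(c) = sqrt(C1 + c^2)


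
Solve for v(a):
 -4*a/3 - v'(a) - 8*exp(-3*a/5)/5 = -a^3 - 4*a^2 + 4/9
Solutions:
 v(a) = C1 + a^4/4 + 4*a^3/3 - 2*a^2/3 - 4*a/9 + 8*exp(-3*a/5)/3


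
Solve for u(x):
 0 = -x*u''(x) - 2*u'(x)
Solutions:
 u(x) = C1 + C2/x


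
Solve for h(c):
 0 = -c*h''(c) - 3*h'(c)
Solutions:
 h(c) = C1 + C2/c^2


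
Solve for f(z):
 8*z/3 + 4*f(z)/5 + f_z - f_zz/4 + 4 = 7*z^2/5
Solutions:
 f(z) = C1*exp(2*z*(1 - 3*sqrt(5)/5)) + C2*exp(2*z*(1 + 3*sqrt(5)/5)) + 7*z^2/4 - 185*z/24 + 275/48


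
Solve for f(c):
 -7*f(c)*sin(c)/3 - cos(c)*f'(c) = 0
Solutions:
 f(c) = C1*cos(c)^(7/3)


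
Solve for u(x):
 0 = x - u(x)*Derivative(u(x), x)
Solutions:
 u(x) = -sqrt(C1 + x^2)
 u(x) = sqrt(C1 + x^2)


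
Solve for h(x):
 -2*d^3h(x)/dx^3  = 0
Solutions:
 h(x) = C1 + C2*x + C3*x^2


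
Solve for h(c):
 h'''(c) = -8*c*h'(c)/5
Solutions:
 h(c) = C1 + Integral(C2*airyai(-2*5^(2/3)*c/5) + C3*airybi(-2*5^(2/3)*c/5), c)


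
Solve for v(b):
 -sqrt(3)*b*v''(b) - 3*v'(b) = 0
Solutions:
 v(b) = C1 + C2*b^(1 - sqrt(3))


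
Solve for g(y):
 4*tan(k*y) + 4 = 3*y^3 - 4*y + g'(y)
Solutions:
 g(y) = C1 - 3*y^4/4 + 2*y^2 + 4*y + 4*Piecewise((-log(cos(k*y))/k, Ne(k, 0)), (0, True))


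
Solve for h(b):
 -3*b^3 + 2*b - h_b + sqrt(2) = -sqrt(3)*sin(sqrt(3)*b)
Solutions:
 h(b) = C1 - 3*b^4/4 + b^2 + sqrt(2)*b - cos(sqrt(3)*b)


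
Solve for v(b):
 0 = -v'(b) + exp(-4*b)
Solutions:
 v(b) = C1 - exp(-4*b)/4


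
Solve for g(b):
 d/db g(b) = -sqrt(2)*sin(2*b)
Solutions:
 g(b) = C1 + sqrt(2)*cos(2*b)/2


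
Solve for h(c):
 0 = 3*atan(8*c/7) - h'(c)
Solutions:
 h(c) = C1 + 3*c*atan(8*c/7) - 21*log(64*c^2 + 49)/16


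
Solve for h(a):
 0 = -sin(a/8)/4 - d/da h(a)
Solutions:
 h(a) = C1 + 2*cos(a/8)


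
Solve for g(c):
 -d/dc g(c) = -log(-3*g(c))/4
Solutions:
 -4*Integral(1/(log(-_y) + log(3)), (_y, g(c))) = C1 - c


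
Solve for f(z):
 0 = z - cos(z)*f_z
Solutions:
 f(z) = C1 + Integral(z/cos(z), z)


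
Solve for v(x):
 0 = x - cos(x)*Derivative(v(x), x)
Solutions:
 v(x) = C1 + Integral(x/cos(x), x)


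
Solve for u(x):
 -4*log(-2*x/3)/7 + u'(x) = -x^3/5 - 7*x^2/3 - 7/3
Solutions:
 u(x) = C1 - x^4/20 - 7*x^3/9 + 4*x*log(-x)/7 + x*(-61 - 12*log(3) + 12*log(2))/21


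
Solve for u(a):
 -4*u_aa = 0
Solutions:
 u(a) = C1 + C2*a


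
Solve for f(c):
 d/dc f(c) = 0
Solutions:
 f(c) = C1


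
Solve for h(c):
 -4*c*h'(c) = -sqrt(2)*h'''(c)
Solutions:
 h(c) = C1 + Integral(C2*airyai(sqrt(2)*c) + C3*airybi(sqrt(2)*c), c)


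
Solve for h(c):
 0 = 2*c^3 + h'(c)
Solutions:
 h(c) = C1 - c^4/2


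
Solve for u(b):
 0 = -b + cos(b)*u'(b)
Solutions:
 u(b) = C1 + Integral(b/cos(b), b)


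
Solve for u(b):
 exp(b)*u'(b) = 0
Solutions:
 u(b) = C1


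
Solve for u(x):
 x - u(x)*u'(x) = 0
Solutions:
 u(x) = -sqrt(C1 + x^2)
 u(x) = sqrt(C1 + x^2)


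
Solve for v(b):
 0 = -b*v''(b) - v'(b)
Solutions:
 v(b) = C1 + C2*log(b)


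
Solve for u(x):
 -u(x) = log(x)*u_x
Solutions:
 u(x) = C1*exp(-li(x))


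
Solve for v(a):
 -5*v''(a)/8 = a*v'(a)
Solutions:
 v(a) = C1 + C2*erf(2*sqrt(5)*a/5)


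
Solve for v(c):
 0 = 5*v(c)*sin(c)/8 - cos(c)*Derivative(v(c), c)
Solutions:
 v(c) = C1/cos(c)^(5/8)


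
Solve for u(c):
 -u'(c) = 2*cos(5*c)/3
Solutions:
 u(c) = C1 - 2*sin(5*c)/15


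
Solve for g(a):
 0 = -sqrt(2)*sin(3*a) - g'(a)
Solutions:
 g(a) = C1 + sqrt(2)*cos(3*a)/3


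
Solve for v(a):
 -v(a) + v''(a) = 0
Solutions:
 v(a) = C1*exp(-a) + C2*exp(a)


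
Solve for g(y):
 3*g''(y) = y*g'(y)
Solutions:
 g(y) = C1 + C2*erfi(sqrt(6)*y/6)


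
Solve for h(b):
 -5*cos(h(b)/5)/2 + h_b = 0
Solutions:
 -5*b/2 - 5*log(sin(h(b)/5) - 1)/2 + 5*log(sin(h(b)/5) + 1)/2 = C1


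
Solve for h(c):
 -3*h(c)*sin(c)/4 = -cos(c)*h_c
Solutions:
 h(c) = C1/cos(c)^(3/4)


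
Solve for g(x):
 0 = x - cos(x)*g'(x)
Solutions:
 g(x) = C1 + Integral(x/cos(x), x)


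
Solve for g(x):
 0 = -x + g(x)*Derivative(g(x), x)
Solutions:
 g(x) = -sqrt(C1 + x^2)
 g(x) = sqrt(C1 + x^2)


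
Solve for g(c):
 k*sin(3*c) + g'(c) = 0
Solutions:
 g(c) = C1 + k*cos(3*c)/3


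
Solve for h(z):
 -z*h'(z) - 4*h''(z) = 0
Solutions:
 h(z) = C1 + C2*erf(sqrt(2)*z/4)


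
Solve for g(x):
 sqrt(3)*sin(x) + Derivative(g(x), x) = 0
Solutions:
 g(x) = C1 + sqrt(3)*cos(x)


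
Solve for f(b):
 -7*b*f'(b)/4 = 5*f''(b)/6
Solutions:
 f(b) = C1 + C2*erf(sqrt(105)*b/10)


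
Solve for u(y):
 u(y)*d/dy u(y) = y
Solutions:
 u(y) = -sqrt(C1 + y^2)
 u(y) = sqrt(C1 + y^2)


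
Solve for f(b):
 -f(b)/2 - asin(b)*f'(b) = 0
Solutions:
 f(b) = C1*exp(-Integral(1/asin(b), b)/2)


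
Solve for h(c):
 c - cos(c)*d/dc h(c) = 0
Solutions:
 h(c) = C1 + Integral(c/cos(c), c)


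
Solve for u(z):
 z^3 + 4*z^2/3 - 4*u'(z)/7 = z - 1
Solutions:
 u(z) = C1 + 7*z^4/16 + 7*z^3/9 - 7*z^2/8 + 7*z/4


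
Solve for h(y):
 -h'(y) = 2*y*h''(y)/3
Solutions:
 h(y) = C1 + C2/sqrt(y)


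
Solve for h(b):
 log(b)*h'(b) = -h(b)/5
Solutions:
 h(b) = C1*exp(-li(b)/5)


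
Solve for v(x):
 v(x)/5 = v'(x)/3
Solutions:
 v(x) = C1*exp(3*x/5)


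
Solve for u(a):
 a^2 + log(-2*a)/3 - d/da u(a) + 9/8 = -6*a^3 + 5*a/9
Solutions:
 u(a) = C1 + 3*a^4/2 + a^3/3 - 5*a^2/18 + a*log(-a)/3 + a*(8*log(2) + 19)/24


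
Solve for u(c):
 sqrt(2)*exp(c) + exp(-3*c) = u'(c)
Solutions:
 u(c) = C1 + sqrt(2)*exp(c) - exp(-3*c)/3


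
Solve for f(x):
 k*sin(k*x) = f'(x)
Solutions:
 f(x) = C1 - cos(k*x)


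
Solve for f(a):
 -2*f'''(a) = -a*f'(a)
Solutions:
 f(a) = C1 + Integral(C2*airyai(2^(2/3)*a/2) + C3*airybi(2^(2/3)*a/2), a)


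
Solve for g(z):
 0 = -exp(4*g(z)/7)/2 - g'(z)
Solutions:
 g(z) = 7*log(-(1/(C1 + 2*z))^(1/4)) + 7*log(7)/4
 g(z) = 7*log(1/(C1 + 2*z))/4 + 7*log(7)/4
 g(z) = 7*log(-I*(1/(C1 + 2*z))^(1/4)) + 7*log(7)/4
 g(z) = 7*log(I*(1/(C1 + 2*z))^(1/4)) + 7*log(7)/4


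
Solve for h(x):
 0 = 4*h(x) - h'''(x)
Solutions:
 h(x) = C3*exp(2^(2/3)*x) + (C1*sin(2^(2/3)*sqrt(3)*x/2) + C2*cos(2^(2/3)*sqrt(3)*x/2))*exp(-2^(2/3)*x/2)


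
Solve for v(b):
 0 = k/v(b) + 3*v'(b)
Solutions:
 v(b) = -sqrt(C1 - 6*b*k)/3
 v(b) = sqrt(C1 - 6*b*k)/3


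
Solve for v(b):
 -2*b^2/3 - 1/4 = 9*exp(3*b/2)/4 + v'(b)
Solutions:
 v(b) = C1 - 2*b^3/9 - b/4 - 3*exp(3*b/2)/2


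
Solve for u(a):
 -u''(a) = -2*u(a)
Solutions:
 u(a) = C1*exp(-sqrt(2)*a) + C2*exp(sqrt(2)*a)


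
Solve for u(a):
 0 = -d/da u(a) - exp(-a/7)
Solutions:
 u(a) = C1 + 7*exp(-a/7)


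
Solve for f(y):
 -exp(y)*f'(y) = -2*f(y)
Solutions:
 f(y) = C1*exp(-2*exp(-y))


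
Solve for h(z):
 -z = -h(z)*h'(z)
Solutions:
 h(z) = -sqrt(C1 + z^2)
 h(z) = sqrt(C1 + z^2)


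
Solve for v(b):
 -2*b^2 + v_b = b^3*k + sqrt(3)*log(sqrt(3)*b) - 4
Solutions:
 v(b) = C1 + b^4*k/4 + 2*b^3/3 + sqrt(3)*b*log(b) - 4*b - sqrt(3)*b + sqrt(3)*b*log(3)/2


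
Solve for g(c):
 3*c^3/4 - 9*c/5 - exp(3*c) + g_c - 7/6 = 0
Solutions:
 g(c) = C1 - 3*c^4/16 + 9*c^2/10 + 7*c/6 + exp(3*c)/3


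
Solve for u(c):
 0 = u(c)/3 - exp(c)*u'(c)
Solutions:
 u(c) = C1*exp(-exp(-c)/3)


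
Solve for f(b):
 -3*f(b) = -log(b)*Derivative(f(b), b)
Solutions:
 f(b) = C1*exp(3*li(b))


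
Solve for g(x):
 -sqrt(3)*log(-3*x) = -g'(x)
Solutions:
 g(x) = C1 + sqrt(3)*x*log(-x) + sqrt(3)*x*(-1 + log(3))


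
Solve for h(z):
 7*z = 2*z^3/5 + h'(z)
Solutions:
 h(z) = C1 - z^4/10 + 7*z^2/2


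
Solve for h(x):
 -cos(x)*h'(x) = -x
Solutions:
 h(x) = C1 + Integral(x/cos(x), x)


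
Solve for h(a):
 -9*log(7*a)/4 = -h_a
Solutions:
 h(a) = C1 + 9*a*log(a)/4 - 9*a/4 + 9*a*log(7)/4


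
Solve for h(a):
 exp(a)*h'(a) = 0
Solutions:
 h(a) = C1


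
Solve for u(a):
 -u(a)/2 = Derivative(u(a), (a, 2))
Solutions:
 u(a) = C1*sin(sqrt(2)*a/2) + C2*cos(sqrt(2)*a/2)


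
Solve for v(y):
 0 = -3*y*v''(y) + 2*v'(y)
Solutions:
 v(y) = C1 + C2*y^(5/3)


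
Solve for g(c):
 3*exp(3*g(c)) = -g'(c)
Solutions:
 g(c) = log((-3^(2/3) - 3*3^(1/6)*I)*(1/(C1 + 3*c))^(1/3)/6)
 g(c) = log((-3^(2/3) + 3*3^(1/6)*I)*(1/(C1 + 3*c))^(1/3)/6)
 g(c) = log(1/(C1 + 9*c))/3


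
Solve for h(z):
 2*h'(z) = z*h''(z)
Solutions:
 h(z) = C1 + C2*z^3


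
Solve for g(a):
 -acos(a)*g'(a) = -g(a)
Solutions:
 g(a) = C1*exp(Integral(1/acos(a), a))


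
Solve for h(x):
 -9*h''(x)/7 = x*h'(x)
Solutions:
 h(x) = C1 + C2*erf(sqrt(14)*x/6)


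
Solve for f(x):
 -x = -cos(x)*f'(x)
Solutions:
 f(x) = C1 + Integral(x/cos(x), x)


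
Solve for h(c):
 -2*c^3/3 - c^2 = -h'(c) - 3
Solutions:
 h(c) = C1 + c^4/6 + c^3/3 - 3*c


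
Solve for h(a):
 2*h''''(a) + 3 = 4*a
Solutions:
 h(a) = C1 + C2*a + C3*a^2 + C4*a^3 + a^5/60 - a^4/16


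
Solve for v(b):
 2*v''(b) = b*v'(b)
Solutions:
 v(b) = C1 + C2*erfi(b/2)


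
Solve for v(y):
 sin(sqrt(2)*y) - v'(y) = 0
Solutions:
 v(y) = C1 - sqrt(2)*cos(sqrt(2)*y)/2


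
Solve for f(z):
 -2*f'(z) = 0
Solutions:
 f(z) = C1


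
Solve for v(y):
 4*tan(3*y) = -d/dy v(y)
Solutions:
 v(y) = C1 + 4*log(cos(3*y))/3


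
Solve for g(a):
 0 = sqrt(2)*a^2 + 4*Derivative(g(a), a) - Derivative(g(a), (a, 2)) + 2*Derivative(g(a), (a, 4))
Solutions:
 g(a) = C1 + C2*exp(3^(1/3)*a*(3^(1/3)/(sqrt(1290)/4 + 9)^(1/3) + 2*(sqrt(1290)/4 + 9)^(1/3))/12)*sin(sqrt(3)*a*(-2*(3*sqrt(1290)/4 + 27)^(1/3) + 3/(3*sqrt(1290)/4 + 27)^(1/3))/12) + C3*exp(3^(1/3)*a*(3^(1/3)/(sqrt(1290)/4 + 9)^(1/3) + 2*(sqrt(1290)/4 + 9)^(1/3))/12)*cos(sqrt(3)*a*(-2*(3*sqrt(1290)/4 + 27)^(1/3) + 3/(3*sqrt(1290)/4 + 27)^(1/3))/12) + C4*exp(-3^(1/3)*a*(3^(1/3)/(sqrt(1290)/4 + 9)^(1/3) + 2*(sqrt(1290)/4 + 9)^(1/3))/6) - sqrt(2)*a^3/12 - sqrt(2)*a^2/16 - sqrt(2)*a/32


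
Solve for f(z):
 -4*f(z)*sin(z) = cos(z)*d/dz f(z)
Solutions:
 f(z) = C1*cos(z)^4


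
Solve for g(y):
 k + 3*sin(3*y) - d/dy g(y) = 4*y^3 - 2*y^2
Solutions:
 g(y) = C1 + k*y - y^4 + 2*y^3/3 - cos(3*y)


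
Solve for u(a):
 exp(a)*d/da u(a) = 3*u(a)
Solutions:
 u(a) = C1*exp(-3*exp(-a))


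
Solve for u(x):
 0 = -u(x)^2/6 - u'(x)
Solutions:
 u(x) = 6/(C1 + x)


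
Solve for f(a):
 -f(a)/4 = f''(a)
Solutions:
 f(a) = C1*sin(a/2) + C2*cos(a/2)


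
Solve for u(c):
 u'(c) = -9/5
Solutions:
 u(c) = C1 - 9*c/5


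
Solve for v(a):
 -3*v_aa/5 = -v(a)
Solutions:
 v(a) = C1*exp(-sqrt(15)*a/3) + C2*exp(sqrt(15)*a/3)


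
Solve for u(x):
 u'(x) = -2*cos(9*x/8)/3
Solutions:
 u(x) = C1 - 16*sin(9*x/8)/27


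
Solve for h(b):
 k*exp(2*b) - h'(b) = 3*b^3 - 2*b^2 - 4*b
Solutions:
 h(b) = C1 - 3*b^4/4 + 2*b^3/3 + 2*b^2 + k*exp(2*b)/2


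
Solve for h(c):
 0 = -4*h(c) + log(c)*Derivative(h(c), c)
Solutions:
 h(c) = C1*exp(4*li(c))


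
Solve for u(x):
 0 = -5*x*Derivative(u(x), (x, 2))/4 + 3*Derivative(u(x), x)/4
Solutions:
 u(x) = C1 + C2*x^(8/5)


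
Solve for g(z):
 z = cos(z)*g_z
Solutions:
 g(z) = C1 + Integral(z/cos(z), z)


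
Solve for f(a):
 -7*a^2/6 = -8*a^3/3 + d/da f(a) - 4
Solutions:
 f(a) = C1 + 2*a^4/3 - 7*a^3/18 + 4*a


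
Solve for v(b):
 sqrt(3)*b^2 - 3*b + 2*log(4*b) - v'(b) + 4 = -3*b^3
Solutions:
 v(b) = C1 + 3*b^4/4 + sqrt(3)*b^3/3 - 3*b^2/2 + 2*b*log(b) + 2*b + 4*b*log(2)


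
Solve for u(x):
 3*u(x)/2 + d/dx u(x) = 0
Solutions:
 u(x) = C1*exp(-3*x/2)


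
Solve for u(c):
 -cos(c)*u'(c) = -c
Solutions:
 u(c) = C1 + Integral(c/cos(c), c)


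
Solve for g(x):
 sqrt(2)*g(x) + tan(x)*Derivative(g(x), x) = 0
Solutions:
 g(x) = C1/sin(x)^(sqrt(2))


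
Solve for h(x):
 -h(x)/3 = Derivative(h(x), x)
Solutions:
 h(x) = C1*exp(-x/3)


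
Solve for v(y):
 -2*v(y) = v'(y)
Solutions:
 v(y) = C1*exp(-2*y)


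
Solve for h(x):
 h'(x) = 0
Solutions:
 h(x) = C1


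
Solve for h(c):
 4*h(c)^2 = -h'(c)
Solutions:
 h(c) = 1/(C1 + 4*c)


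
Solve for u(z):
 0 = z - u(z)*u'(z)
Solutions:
 u(z) = -sqrt(C1 + z^2)
 u(z) = sqrt(C1 + z^2)


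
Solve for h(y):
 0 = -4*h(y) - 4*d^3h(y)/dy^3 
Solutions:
 h(y) = C3*exp(-y) + (C1*sin(sqrt(3)*y/2) + C2*cos(sqrt(3)*y/2))*exp(y/2)


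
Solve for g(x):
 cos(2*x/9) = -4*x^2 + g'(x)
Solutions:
 g(x) = C1 + 4*x^3/3 + 9*sin(2*x/9)/2


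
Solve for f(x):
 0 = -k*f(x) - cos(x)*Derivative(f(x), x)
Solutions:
 f(x) = C1*exp(k*(log(sin(x) - 1) - log(sin(x) + 1))/2)


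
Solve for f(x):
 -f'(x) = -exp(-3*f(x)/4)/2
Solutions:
 f(x) = 4*log(C1 + 3*x/8)/3
 f(x) = 4*log((-3^(1/3) - 3^(5/6)*I)*(C1 + x)^(1/3)/4)
 f(x) = 4*log((-3^(1/3) + 3^(5/6)*I)*(C1 + x)^(1/3)/4)


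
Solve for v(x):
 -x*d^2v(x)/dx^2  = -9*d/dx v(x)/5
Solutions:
 v(x) = C1 + C2*x^(14/5)


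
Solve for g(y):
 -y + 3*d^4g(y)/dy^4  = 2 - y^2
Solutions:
 g(y) = C1 + C2*y + C3*y^2 + C4*y^3 - y^6/1080 + y^5/360 + y^4/36


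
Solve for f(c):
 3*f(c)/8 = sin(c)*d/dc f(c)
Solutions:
 f(c) = C1*(cos(c) - 1)^(3/16)/(cos(c) + 1)^(3/16)


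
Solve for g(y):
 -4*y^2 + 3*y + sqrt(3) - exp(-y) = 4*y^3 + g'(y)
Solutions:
 g(y) = C1 - y^4 - 4*y^3/3 + 3*y^2/2 + sqrt(3)*y + exp(-y)


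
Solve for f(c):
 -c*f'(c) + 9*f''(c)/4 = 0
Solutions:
 f(c) = C1 + C2*erfi(sqrt(2)*c/3)


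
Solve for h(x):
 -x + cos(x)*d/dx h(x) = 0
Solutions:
 h(x) = C1 + Integral(x/cos(x), x)


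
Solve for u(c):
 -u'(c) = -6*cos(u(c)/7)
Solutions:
 -6*c - 7*log(sin(u(c)/7) - 1)/2 + 7*log(sin(u(c)/7) + 1)/2 = C1


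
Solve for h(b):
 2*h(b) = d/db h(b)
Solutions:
 h(b) = C1*exp(2*b)


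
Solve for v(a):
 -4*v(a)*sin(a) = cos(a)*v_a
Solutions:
 v(a) = C1*cos(a)^4


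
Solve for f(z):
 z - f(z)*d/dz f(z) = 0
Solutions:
 f(z) = -sqrt(C1 + z^2)
 f(z) = sqrt(C1 + z^2)


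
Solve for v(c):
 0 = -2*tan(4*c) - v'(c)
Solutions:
 v(c) = C1 + log(cos(4*c))/2


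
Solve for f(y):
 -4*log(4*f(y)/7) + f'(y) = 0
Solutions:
 -Integral(1/(log(_y) - log(7) + 2*log(2)), (_y, f(y)))/4 = C1 - y


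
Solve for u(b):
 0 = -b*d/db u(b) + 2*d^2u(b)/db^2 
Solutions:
 u(b) = C1 + C2*erfi(b/2)


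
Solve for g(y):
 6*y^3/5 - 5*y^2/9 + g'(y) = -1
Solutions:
 g(y) = C1 - 3*y^4/10 + 5*y^3/27 - y


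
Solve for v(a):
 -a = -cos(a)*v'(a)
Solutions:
 v(a) = C1 + Integral(a/cos(a), a)


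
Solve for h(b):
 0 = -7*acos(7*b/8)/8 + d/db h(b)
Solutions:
 h(b) = C1 + 7*b*acos(7*b/8)/8 - sqrt(64 - 49*b^2)/8


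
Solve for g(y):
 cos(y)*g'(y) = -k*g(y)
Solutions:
 g(y) = C1*exp(k*(log(sin(y) - 1) - log(sin(y) + 1))/2)


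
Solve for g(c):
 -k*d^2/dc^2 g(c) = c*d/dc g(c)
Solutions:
 g(c) = C1 + C2*sqrt(k)*erf(sqrt(2)*c*sqrt(1/k)/2)


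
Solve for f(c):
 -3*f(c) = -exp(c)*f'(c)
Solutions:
 f(c) = C1*exp(-3*exp(-c))


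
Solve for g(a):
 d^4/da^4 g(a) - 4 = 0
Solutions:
 g(a) = C1 + C2*a + C3*a^2 + C4*a^3 + a^4/6


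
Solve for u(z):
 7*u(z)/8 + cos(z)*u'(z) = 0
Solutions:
 u(z) = C1*(sin(z) - 1)^(7/16)/(sin(z) + 1)^(7/16)


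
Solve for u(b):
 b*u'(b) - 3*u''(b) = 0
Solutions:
 u(b) = C1 + C2*erfi(sqrt(6)*b/6)


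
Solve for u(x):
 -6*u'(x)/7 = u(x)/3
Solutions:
 u(x) = C1*exp(-7*x/18)


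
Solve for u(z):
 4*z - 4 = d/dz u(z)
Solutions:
 u(z) = C1 + 2*z^2 - 4*z


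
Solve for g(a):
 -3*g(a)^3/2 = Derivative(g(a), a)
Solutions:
 g(a) = -sqrt(-1/(C1 - 3*a))
 g(a) = sqrt(-1/(C1 - 3*a))


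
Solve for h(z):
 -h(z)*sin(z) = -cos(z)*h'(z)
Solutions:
 h(z) = C1/cos(z)


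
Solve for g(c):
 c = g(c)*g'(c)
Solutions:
 g(c) = -sqrt(C1 + c^2)
 g(c) = sqrt(C1 + c^2)


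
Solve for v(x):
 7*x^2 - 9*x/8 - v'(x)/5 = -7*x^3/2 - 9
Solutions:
 v(x) = C1 + 35*x^4/8 + 35*x^3/3 - 45*x^2/16 + 45*x


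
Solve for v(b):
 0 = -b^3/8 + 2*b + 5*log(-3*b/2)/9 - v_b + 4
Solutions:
 v(b) = C1 - b^4/32 + b^2 + 5*b*log(-b)/9 + b*(-5*log(2) + 5*log(3) + 31)/9


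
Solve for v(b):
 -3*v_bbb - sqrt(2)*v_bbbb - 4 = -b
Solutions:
 v(b) = C1 + C2*b + C3*b^2 + C4*exp(-3*sqrt(2)*b/2) + b^4/72 + b^3*(-12 - sqrt(2))/54


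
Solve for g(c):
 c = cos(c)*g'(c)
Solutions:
 g(c) = C1 + Integral(c/cos(c), c)


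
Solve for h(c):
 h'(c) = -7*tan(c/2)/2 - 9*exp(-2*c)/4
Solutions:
 h(c) = C1 - 7*log(tan(c/2)^2 + 1)/2 + 9*exp(-2*c)/8


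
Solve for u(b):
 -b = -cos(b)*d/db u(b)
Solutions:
 u(b) = C1 + Integral(b/cos(b), b)


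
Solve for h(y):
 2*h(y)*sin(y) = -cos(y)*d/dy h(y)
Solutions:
 h(y) = C1*cos(y)^2


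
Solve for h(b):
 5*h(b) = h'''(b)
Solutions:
 h(b) = C3*exp(5^(1/3)*b) + (C1*sin(sqrt(3)*5^(1/3)*b/2) + C2*cos(sqrt(3)*5^(1/3)*b/2))*exp(-5^(1/3)*b/2)


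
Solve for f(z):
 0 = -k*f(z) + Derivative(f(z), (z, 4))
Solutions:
 f(z) = C1*exp(-k^(1/4)*z) + C2*exp(k^(1/4)*z) + C3*exp(-I*k^(1/4)*z) + C4*exp(I*k^(1/4)*z)


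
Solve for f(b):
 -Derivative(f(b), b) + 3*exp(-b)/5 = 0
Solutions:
 f(b) = C1 - 3*exp(-b)/5


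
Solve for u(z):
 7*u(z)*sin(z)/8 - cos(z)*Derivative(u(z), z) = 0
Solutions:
 u(z) = C1/cos(z)^(7/8)


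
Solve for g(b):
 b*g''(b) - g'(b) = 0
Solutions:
 g(b) = C1 + C2*b^2


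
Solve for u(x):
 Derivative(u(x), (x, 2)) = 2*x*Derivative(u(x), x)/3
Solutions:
 u(x) = C1 + C2*erfi(sqrt(3)*x/3)


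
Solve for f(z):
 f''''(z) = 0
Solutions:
 f(z) = C1 + C2*z + C3*z^2 + C4*z^3


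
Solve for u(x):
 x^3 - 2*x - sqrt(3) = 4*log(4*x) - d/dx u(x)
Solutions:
 u(x) = C1 - x^4/4 + x^2 + 4*x*log(x) - 4*x + sqrt(3)*x + x*log(256)


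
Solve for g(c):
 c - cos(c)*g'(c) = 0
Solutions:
 g(c) = C1 + Integral(c/cos(c), c)


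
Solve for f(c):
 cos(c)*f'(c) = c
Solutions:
 f(c) = C1 + Integral(c/cos(c), c)


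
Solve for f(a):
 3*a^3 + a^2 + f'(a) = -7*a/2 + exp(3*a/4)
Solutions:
 f(a) = C1 - 3*a^4/4 - a^3/3 - 7*a^2/4 + 4*exp(3*a/4)/3


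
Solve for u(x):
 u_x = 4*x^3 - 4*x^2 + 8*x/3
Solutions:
 u(x) = C1 + x^4 - 4*x^3/3 + 4*x^2/3


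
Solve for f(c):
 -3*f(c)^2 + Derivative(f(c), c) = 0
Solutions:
 f(c) = -1/(C1 + 3*c)


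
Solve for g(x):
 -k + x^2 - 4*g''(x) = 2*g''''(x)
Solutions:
 g(x) = C1 + C2*x + C3*sin(sqrt(2)*x) + C4*cos(sqrt(2)*x) + x^4/48 + x^2*(-k - 1)/8


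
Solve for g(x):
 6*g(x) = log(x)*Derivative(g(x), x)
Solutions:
 g(x) = C1*exp(6*li(x))


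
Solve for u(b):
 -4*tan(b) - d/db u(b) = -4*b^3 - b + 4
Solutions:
 u(b) = C1 + b^4 + b^2/2 - 4*b + 4*log(cos(b))


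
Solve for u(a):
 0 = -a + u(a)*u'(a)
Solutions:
 u(a) = -sqrt(C1 + a^2)
 u(a) = sqrt(C1 + a^2)


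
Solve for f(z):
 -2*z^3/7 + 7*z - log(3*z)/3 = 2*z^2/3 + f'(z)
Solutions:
 f(z) = C1 - z^4/14 - 2*z^3/9 + 7*z^2/2 - z*log(z)/3 - z*log(3)/3 + z/3


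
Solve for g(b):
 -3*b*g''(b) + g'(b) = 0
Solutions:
 g(b) = C1 + C2*b^(4/3)


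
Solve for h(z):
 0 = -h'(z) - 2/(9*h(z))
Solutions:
 h(z) = -sqrt(C1 - 4*z)/3
 h(z) = sqrt(C1 - 4*z)/3


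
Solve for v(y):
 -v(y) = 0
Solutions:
 v(y) = 0


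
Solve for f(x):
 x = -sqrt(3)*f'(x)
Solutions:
 f(x) = C1 - sqrt(3)*x^2/6


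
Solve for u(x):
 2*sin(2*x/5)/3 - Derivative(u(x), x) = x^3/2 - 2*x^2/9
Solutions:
 u(x) = C1 - x^4/8 + 2*x^3/27 - 5*cos(2*x/5)/3


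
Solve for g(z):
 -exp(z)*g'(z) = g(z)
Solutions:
 g(z) = C1*exp(exp(-z))


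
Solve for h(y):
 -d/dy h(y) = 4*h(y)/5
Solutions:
 h(y) = C1*exp(-4*y/5)


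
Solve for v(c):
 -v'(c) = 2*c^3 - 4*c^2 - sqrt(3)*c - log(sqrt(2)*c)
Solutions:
 v(c) = C1 - c^4/2 + 4*c^3/3 + sqrt(3)*c^2/2 + c*log(c) - c + c*log(2)/2


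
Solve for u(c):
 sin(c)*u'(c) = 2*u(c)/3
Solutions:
 u(c) = C1*(cos(c) - 1)^(1/3)/(cos(c) + 1)^(1/3)


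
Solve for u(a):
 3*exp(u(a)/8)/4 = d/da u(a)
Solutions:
 u(a) = 8*log(-1/(C1 + 3*a)) + 40*log(2)


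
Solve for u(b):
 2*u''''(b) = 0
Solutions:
 u(b) = C1 + C2*b + C3*b^2 + C4*b^3


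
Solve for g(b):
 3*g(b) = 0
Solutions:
 g(b) = 0


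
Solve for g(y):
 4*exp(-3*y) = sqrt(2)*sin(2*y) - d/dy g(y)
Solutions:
 g(y) = C1 - sqrt(2)*cos(2*y)/2 + 4*exp(-3*y)/3


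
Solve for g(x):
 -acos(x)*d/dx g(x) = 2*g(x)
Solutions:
 g(x) = C1*exp(-2*Integral(1/acos(x), x))


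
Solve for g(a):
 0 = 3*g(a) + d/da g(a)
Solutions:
 g(a) = C1*exp(-3*a)


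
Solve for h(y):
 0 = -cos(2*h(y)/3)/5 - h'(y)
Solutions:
 y/5 - 3*log(sin(2*h(y)/3) - 1)/4 + 3*log(sin(2*h(y)/3) + 1)/4 = C1


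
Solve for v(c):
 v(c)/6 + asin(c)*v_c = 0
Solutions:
 v(c) = C1*exp(-Integral(1/asin(c), c)/6)


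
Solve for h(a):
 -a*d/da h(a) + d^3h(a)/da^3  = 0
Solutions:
 h(a) = C1 + Integral(C2*airyai(a) + C3*airybi(a), a)


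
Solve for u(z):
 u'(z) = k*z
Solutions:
 u(z) = C1 + k*z^2/2


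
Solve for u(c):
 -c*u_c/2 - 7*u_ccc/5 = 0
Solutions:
 u(c) = C1 + Integral(C2*airyai(-14^(2/3)*5^(1/3)*c/14) + C3*airybi(-14^(2/3)*5^(1/3)*c/14), c)


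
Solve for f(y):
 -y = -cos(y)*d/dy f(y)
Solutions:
 f(y) = C1 + Integral(y/cos(y), y)


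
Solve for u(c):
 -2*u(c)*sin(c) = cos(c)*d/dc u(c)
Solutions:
 u(c) = C1*cos(c)^2


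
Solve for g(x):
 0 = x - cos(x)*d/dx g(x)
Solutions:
 g(x) = C1 + Integral(x/cos(x), x)


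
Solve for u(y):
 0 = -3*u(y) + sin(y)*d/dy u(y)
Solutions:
 u(y) = C1*(cos(y) - 1)^(3/2)/(cos(y) + 1)^(3/2)
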